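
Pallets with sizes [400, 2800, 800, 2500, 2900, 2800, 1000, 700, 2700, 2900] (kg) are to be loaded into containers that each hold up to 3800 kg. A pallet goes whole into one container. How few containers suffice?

6

Total = 2900 + 2900 + 2800 + 2800 + 2700 + 2500 + 1000 + 800 + 700 + 400 = 19500 kg.
Lower bound: ⌈19500/3800⌉ = 6 containers.
A packing using 6 containers:
  container 1: 2900 + 800 = 3700
  container 2: 2900 + 700 = 3600
  container 3: 2800 + 1000 = 3800
  container 4: 2800 + 400 = 3200
  container 5: 2700 = 2700
  container 6: 2500 = 2500
This matches the lower bound, so 6 is optimal.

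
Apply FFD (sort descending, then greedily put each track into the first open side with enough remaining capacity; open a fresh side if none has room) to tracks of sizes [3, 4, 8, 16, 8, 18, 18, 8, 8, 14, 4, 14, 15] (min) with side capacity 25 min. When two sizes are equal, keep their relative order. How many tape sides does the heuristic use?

Sorted descending: 18, 18, 16, 15, 14, 14, 8, 8, 8, 8, 4, 4, 3.
  18 → side 1 (new)  [load 18/25]
  18 → side 2 (new)  [load 18/25]
  16 → side 3 (new)  [load 16/25]
  15 → side 4 (new)  [load 15/25]
  14 → side 5 (new)  [load 14/25]
  14 → side 6 (new)  [load 14/25]
  8 → side 3  [load 24/25]
  8 → side 4  [load 23/25]
  8 → side 5  [load 22/25]
  8 → side 6  [load 22/25]
  4 → side 1  [load 22/25]
  4 → side 2  [load 22/25]
  3 → side 1  [load 25/25]
6 tape sides opened.

6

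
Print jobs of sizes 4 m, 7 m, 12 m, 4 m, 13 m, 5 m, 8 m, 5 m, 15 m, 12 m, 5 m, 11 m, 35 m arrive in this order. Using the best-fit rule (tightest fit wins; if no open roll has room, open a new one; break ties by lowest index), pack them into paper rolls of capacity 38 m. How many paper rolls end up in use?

  4 → roll 1 (new)  [load 4/38]
  7 → roll 1  [load 11/38]
  12 → roll 1  [load 23/38]
  4 → roll 1  [load 27/38]
  13 → roll 2 (new)  [load 13/38]
  5 → roll 1  [load 32/38]
  8 → roll 2  [load 21/38]
  5 → roll 1  [load 37/38]
  15 → roll 2  [load 36/38]
  12 → roll 3 (new)  [load 12/38]
  5 → roll 3  [load 17/38]
  11 → roll 3  [load 28/38]
  35 → roll 4 (new)  [load 35/38]
4 paper rolls opened.

4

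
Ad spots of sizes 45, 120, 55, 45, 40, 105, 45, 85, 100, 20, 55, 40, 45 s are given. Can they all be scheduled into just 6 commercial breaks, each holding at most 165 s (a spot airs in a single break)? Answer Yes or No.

Yes

A valid assignment using 5 commercial breaks:
  break 1: 120 + 45 = 165
  break 2: 105 + 55 = 160
  break 3: 100 + 55 = 155
  break 4: 85 + 40 + 40 = 165
  break 5: 45 + 45 + 45 + 20 = 155
That uses only 5 ≤ 6, so 6 commercial breaks are enough.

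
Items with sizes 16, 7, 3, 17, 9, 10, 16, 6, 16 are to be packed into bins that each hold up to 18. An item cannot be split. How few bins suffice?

Total = 17 + 16 + 16 + 16 + 10 + 9 + 7 + 6 + 3 = 100.
Lower bound: ⌈100/18⌉ = 6 bins.
A packing using 6 bins:
  bin 1: 17 = 17
  bin 2: 16 = 16
  bin 3: 16 = 16
  bin 4: 16 = 16
  bin 5: 10 + 7 = 17
  bin 6: 9 + 6 + 3 = 18
This matches the lower bound, so 6 is optimal.

6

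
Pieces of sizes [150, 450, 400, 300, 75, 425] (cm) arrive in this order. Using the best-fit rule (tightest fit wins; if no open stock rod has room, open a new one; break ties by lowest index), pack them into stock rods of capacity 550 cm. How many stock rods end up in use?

4

  150 → stock rod 1 (new)  [load 150/550]
  450 → stock rod 2 (new)  [load 450/550]
  400 → stock rod 1  [load 550/550]
  300 → stock rod 3 (new)  [load 300/550]
  75 → stock rod 2  [load 525/550]
  425 → stock rod 4 (new)  [load 425/550]
4 stock rods opened.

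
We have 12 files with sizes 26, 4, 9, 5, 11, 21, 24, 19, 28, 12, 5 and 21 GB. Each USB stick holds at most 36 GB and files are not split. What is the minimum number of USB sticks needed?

Total = 28 + 26 + 24 + 21 + 21 + 19 + 12 + 11 + 9 + 5 + 5 + 4 = 185 GB.
Lower bound: ⌈185/36⌉ = 6 USB sticks.
A packing using 6 USB sticks:
  USB stick 1: 28 + 5 = 33
  USB stick 2: 26 + 9 = 35
  USB stick 3: 24 + 12 = 36
  USB stick 4: 21 + 11 + 4 = 36
  USB stick 5: 21 + 5 = 26
  USB stick 6: 19 = 19
This matches the lower bound, so 6 is optimal.

6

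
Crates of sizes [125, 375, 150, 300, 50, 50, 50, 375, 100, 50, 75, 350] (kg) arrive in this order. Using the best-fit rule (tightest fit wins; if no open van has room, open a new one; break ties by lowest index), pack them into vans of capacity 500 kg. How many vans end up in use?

5

  125 → van 1 (new)  [load 125/500]
  375 → van 1  [load 500/500]
  150 → van 2 (new)  [load 150/500]
  300 → van 2  [load 450/500]
  50 → van 2  [load 500/500]
  50 → van 3 (new)  [load 50/500]
  50 → van 3  [load 100/500]
  375 → van 3  [load 475/500]
  100 → van 4 (new)  [load 100/500]
  50 → van 4  [load 150/500]
  75 → van 4  [load 225/500]
  350 → van 5 (new)  [load 350/500]
5 vans opened.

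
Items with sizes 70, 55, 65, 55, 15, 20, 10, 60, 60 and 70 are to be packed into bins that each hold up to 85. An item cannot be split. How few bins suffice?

Total = 70 + 70 + 65 + 60 + 60 + 55 + 55 + 20 + 15 + 10 = 480.
Lower bound: ⌈480/85⌉ = 6 bins.
Also, 7 items each exceed 85/2, and no two of those can share a bin, so at least 7 bins are needed.
A packing using 7 bins:
  bin 1: 70 + 15 = 85
  bin 2: 70 + 10 = 80
  bin 3: 65 + 20 = 85
  bin 4: 60 = 60
  bin 5: 60 = 60
  bin 6: 55 = 55
  bin 7: 55 = 55
This matches the lower bound, so 7 is optimal.

7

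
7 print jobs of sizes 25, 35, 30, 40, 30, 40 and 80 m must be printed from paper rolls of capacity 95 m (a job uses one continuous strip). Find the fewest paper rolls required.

Total = 80 + 40 + 40 + 35 + 30 + 30 + 25 = 280 m.
Lower bound: ⌈280/95⌉ = 3 paper rolls.
A packing using 4 paper rolls:
  roll 1: 80 = 80
  roll 2: 40 + 40 = 80
  roll 3: 35 + 30 + 30 = 95
  roll 4: 25 = 25
No arrangement into 3 paper rolls stays within capacity, so 4 is optimal.

4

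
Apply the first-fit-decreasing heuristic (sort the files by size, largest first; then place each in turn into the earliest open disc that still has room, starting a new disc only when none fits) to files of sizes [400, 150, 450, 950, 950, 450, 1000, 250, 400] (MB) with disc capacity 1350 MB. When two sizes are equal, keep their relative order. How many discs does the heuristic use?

4

Sorted descending: 1000, 950, 950, 450, 450, 400, 400, 250, 150.
  1000 → disc 1 (new)  [load 1000/1350]
  950 → disc 2 (new)  [load 950/1350]
  950 → disc 3 (new)  [load 950/1350]
  450 → disc 4 (new)  [load 450/1350]
  450 → disc 4  [load 900/1350]
  400 → disc 2  [load 1350/1350]
  400 → disc 3  [load 1350/1350]
  250 → disc 1  [load 1250/1350]
  150 → disc 4  [load 1050/1350]
4 discs opened.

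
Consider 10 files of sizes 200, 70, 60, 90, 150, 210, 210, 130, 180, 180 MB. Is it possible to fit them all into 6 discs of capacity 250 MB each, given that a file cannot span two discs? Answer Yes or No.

No

Total = 1480 MB; ⌈1480/250⌉ = 6.
7 files each exceed half the capacity and cannot share a disc, forcing at least 7 discs.
At least 7 discs are required, but only 6 are allowed.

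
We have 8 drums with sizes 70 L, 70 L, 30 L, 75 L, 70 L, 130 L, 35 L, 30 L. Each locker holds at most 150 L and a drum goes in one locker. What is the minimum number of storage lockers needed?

Total = 130 + 75 + 70 + 70 + 70 + 35 + 30 + 30 = 510 L.
Lower bound: ⌈510/150⌉ = 4 storage lockers.
A packing using 4 storage lockers:
  locker 1: 130 = 130
  locker 2: 75 + 70 = 145
  locker 3: 70 + 70 = 140
  locker 4: 35 + 30 + 30 = 95
This matches the lower bound, so 4 is optimal.

4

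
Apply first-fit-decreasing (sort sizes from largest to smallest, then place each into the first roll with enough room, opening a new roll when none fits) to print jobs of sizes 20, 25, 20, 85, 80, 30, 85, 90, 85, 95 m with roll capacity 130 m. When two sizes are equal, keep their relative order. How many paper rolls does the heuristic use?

6

Sorted descending: 95, 90, 85, 85, 85, 80, 30, 25, 20, 20.
  95 → roll 1 (new)  [load 95/130]
  90 → roll 2 (new)  [load 90/130]
  85 → roll 3 (new)  [load 85/130]
  85 → roll 4 (new)  [load 85/130]
  85 → roll 5 (new)  [load 85/130]
  80 → roll 6 (new)  [load 80/130]
  30 → roll 1  [load 125/130]
  25 → roll 2  [load 115/130]
  20 → roll 3  [load 105/130]
  20 → roll 3  [load 125/130]
6 paper rolls opened.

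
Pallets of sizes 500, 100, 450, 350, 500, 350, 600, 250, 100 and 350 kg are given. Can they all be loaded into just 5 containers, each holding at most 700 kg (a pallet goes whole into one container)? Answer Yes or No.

Total = 3550 kg; ⌈3550/700⌉ = 6.
At least 6 containers are required, but only 5 are allowed.

No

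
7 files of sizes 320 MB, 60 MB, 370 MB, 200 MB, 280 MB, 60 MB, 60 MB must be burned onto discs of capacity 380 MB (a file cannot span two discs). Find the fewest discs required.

4

Total = 370 + 320 + 280 + 200 + 60 + 60 + 60 = 1350 MB.
Lower bound: ⌈1350/380⌉ = 4 discs.
A packing using 4 discs:
  disc 1: 370 = 370
  disc 2: 320 + 60 = 380
  disc 3: 280 + 60 = 340
  disc 4: 200 + 60 = 260
This matches the lower bound, so 4 is optimal.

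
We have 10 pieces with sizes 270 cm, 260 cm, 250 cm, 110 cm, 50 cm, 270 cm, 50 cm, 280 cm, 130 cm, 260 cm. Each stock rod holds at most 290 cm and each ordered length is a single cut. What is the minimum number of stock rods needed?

Total = 280 + 270 + 270 + 260 + 260 + 250 + 130 + 110 + 50 + 50 = 1930 cm.
Lower bound: ⌈1930/290⌉ = 7 stock rods.
A packing using 8 stock rods:
  stock rod 1: 280 = 280
  stock rod 2: 270 = 270
  stock rod 3: 270 = 270
  stock rod 4: 260 = 260
  stock rod 5: 260 = 260
  stock rod 6: 250 = 250
  stock rod 7: 130 + 110 + 50 = 290
  stock rod 8: 50 = 50
No arrangement into 7 stock rods stays within capacity, so 8 is optimal.

8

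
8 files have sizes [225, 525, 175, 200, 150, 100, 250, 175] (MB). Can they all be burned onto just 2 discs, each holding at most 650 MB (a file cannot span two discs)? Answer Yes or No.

Total = 1800 MB; ⌈1800/650⌉ = 3.
At least 3 discs are required, but only 2 are allowed.

No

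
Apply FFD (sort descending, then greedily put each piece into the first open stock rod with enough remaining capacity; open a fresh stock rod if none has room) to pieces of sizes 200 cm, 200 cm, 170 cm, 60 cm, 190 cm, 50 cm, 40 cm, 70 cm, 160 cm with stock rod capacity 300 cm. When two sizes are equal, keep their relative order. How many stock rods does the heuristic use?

Sorted descending: 200, 200, 190, 170, 160, 70, 60, 50, 40.
  200 → stock rod 1 (new)  [load 200/300]
  200 → stock rod 2 (new)  [load 200/300]
  190 → stock rod 3 (new)  [load 190/300]
  170 → stock rod 4 (new)  [load 170/300]
  160 → stock rod 5 (new)  [load 160/300]
  70 → stock rod 1  [load 270/300]
  60 → stock rod 2  [load 260/300]
  50 → stock rod 3  [load 240/300]
  40 → stock rod 2  [load 300/300]
5 stock rods opened.

5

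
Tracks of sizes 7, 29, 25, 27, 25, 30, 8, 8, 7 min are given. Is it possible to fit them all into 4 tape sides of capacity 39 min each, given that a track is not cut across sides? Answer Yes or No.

No

Total = 166 min; ⌈166/39⌉ = 5.
At least 5 tape sides are required, but only 4 are allowed.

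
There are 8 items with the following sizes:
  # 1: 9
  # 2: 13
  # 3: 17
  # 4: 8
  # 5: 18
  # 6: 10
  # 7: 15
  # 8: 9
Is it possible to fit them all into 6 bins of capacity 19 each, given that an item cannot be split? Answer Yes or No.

Yes

A valid assignment using 6 bins:
  bin 1: 18 = 18
  bin 2: 17 = 17
  bin 3: 15 = 15
  bin 4: 13 = 13
  bin 5: 10 + 9 = 19
  bin 6: 9 + 8 = 17
Every load is within 19, so 6 bins suffice.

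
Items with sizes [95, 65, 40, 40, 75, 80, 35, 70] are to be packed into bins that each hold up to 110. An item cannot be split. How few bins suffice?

Total = 95 + 80 + 75 + 70 + 65 + 40 + 40 + 35 = 500.
Lower bound: ⌈500/110⌉ = 5 bins.
A packing using 5 bins:
  bin 1: 95 = 95
  bin 2: 80 = 80
  bin 3: 75 + 35 = 110
  bin 4: 70 + 40 = 110
  bin 5: 65 + 40 = 105
This matches the lower bound, so 5 is optimal.

5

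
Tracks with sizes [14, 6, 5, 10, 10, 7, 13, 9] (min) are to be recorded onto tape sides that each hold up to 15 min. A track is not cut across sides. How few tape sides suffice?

Total = 14 + 13 + 10 + 10 + 9 + 7 + 6 + 5 = 74 min.
Lower bound: ⌈74/15⌉ = 5 tape sides.
A packing using 6 tape sides:
  side 1: 14 = 14
  side 2: 13 = 13
  side 3: 10 + 5 = 15
  side 4: 10 = 10
  side 5: 9 + 6 = 15
  side 6: 7 = 7
No arrangement into 5 tape sides stays within capacity, so 6 is optimal.

6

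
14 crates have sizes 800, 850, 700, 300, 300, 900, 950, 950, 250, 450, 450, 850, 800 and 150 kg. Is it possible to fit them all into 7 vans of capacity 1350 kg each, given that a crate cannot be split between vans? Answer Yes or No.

Total = 8700 kg; ⌈8700/1350⌉ = 7.
8 crates each exceed half the capacity and cannot share a van, forcing at least 8 vans.
At least 8 vans are required, but only 7 are allowed.

No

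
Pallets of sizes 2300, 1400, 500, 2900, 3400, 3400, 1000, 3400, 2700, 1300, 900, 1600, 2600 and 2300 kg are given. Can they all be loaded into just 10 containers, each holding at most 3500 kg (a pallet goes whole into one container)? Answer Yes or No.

A valid assignment using 10 containers:
  container 1: 3400 = 3400
  container 2: 3400 = 3400
  container 3: 3400 = 3400
  container 4: 2900 + 500 = 3400
  container 5: 2700 = 2700
  container 6: 2600 + 900 = 3500
  container 7: 2300 + 1000 = 3300
  container 8: 2300 = 2300
  container 9: 1600 + 1400 = 3000
  container 10: 1300 = 1300
Every load is within 3500 kg, so 10 containers suffice.

Yes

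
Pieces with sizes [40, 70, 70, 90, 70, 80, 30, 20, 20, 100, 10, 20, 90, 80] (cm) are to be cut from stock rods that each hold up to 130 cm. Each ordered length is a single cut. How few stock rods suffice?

8

Total = 100 + 90 + 90 + 80 + 80 + 70 + 70 + 70 + 40 + 30 + 20 + 20 + 20 + 10 = 790 cm.
Lower bound: ⌈790/130⌉ = 7 stock rods.
Also, 8 pieces each exceed 65 cm, and no two of those can share a stock rod, so at least 8 stock rods are needed.
A packing using 8 stock rods:
  stock rod 1: 100 + 30 = 130
  stock rod 2: 90 + 40 = 130
  stock rod 3: 90 + 20 + 20 = 130
  stock rod 4: 80 + 20 + 10 = 110
  stock rod 5: 80 = 80
  stock rod 6: 70 = 70
  stock rod 7: 70 = 70
  stock rod 8: 70 = 70
This matches the lower bound, so 8 is optimal.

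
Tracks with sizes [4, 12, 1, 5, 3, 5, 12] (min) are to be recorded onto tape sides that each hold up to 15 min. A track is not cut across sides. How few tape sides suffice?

3

Total = 12 + 12 + 5 + 5 + 4 + 3 + 1 = 42 min.
Lower bound: ⌈42/15⌉ = 3 tape sides.
A packing using 3 tape sides:
  side 1: 12 + 3 = 15
  side 2: 12 + 1 = 13
  side 3: 5 + 5 + 4 = 14
This matches the lower bound, so 3 is optimal.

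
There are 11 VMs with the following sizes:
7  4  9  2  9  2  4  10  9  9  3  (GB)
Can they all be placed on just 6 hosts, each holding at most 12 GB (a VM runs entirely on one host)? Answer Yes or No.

No

Total = 68 GB; ⌈68/12⌉ = 6.
The bound of 6 does not rule out 6, but exhaustive search shows no assignment into 6 hosts of capacity 12 GB exists — the minimum is 7.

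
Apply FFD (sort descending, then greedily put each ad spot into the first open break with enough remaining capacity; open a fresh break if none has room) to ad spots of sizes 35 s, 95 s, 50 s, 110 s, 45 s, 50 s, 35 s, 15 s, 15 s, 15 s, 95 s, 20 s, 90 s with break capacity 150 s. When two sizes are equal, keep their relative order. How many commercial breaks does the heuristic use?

5

Sorted descending: 110, 95, 95, 90, 50, 50, 45, 35, 35, 20, 15, 15, 15.
  110 → break 1 (new)  [load 110/150]
  95 → break 2 (new)  [load 95/150]
  95 → break 3 (new)  [load 95/150]
  90 → break 4 (new)  [load 90/150]
  50 → break 2  [load 145/150]
  50 → break 3  [load 145/150]
  45 → break 4  [load 135/150]
  35 → break 1  [load 145/150]
  35 → break 5 (new)  [load 35/150]
  20 → break 5  [load 55/150]
  15 → break 4  [load 150/150]
  15 → break 5  [load 70/150]
  15 → break 5  [load 85/150]
5 commercial breaks opened.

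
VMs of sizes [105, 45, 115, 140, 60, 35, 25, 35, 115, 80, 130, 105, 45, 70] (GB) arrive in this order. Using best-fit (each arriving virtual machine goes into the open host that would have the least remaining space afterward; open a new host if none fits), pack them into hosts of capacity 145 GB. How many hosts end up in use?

  105 → host 1 (new)  [load 105/145]
  45 → host 2 (new)  [load 45/145]
  115 → host 3 (new)  [load 115/145]
  140 → host 4 (new)  [load 140/145]
  60 → host 2  [load 105/145]
  35 → host 1  [load 140/145]
  25 → host 3  [load 140/145]
  35 → host 2  [load 140/145]
  115 → host 5 (new)  [load 115/145]
  80 → host 6 (new)  [load 80/145]
  130 → host 7 (new)  [load 130/145]
  105 → host 8 (new)  [load 105/145]
  45 → host 6  [load 125/145]
  70 → host 9 (new)  [load 70/145]
9 hosts opened.

9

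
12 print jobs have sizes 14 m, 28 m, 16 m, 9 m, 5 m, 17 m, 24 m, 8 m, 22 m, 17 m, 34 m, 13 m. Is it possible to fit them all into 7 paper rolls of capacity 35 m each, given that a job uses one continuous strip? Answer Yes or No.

Yes

A valid assignment using 7 paper rolls:
  roll 1: 34 = 34
  roll 2: 28 + 5 = 33
  roll 3: 24 + 9 = 33
  roll 4: 22 + 13 = 35
  roll 5: 17 + 17 = 34
  roll 6: 16 + 14 = 30
  roll 7: 8 = 8
Every load is within 35 m, so 7 paper rolls suffice.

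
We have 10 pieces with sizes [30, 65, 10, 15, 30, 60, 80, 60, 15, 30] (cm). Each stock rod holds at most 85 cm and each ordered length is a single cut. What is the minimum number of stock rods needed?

Total = 80 + 65 + 60 + 60 + 30 + 30 + 30 + 15 + 15 + 10 = 395 cm.
Lower bound: ⌈395/85⌉ = 5 stock rods.
A packing using 6 stock rods:
  stock rod 1: 80 = 80
  stock rod 2: 65 + 15 = 80
  stock rod 3: 60 + 15 + 10 = 85
  stock rod 4: 60 = 60
  stock rod 5: 30 + 30 = 60
  stock rod 6: 30 = 30
No arrangement into 5 stock rods stays within capacity, so 6 is optimal.

6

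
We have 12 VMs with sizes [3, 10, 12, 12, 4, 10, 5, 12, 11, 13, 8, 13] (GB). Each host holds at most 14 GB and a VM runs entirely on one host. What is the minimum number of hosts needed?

9

Total = 13 + 13 + 12 + 12 + 12 + 11 + 10 + 10 + 8 + 5 + 4 + 3 = 113 GB.
Lower bound: ⌈113/14⌉ = 9 hosts.
A packing using 9 hosts:
  host 1: 13 = 13
  host 2: 13 = 13
  host 3: 12 = 12
  host 4: 12 = 12
  host 5: 12 = 12
  host 6: 11 + 3 = 14
  host 7: 10 + 4 = 14
  host 8: 10 = 10
  host 9: 8 + 5 = 13
This matches the lower bound, so 9 is optimal.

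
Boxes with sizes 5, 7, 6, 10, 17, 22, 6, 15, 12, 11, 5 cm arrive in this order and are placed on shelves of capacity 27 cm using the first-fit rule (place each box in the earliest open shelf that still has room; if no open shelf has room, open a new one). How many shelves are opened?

  5 → shelf 1 (new)  [load 5/27]
  7 → shelf 1  [load 12/27]
  6 → shelf 1  [load 18/27]
  10 → shelf 2 (new)  [load 10/27]
  17 → shelf 2  [load 27/27]
  22 → shelf 3 (new)  [load 22/27]
  6 → shelf 1  [load 24/27]
  15 → shelf 4 (new)  [load 15/27]
  12 → shelf 4  [load 27/27]
  11 → shelf 5 (new)  [load 11/27]
  5 → shelf 3  [load 27/27]
5 shelves opened.

5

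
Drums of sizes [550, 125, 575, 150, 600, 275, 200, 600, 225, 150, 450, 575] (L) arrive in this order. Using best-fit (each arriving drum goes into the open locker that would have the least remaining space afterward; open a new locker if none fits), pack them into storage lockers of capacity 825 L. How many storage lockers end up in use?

  550 → locker 1 (new)  [load 550/825]
  125 → locker 1  [load 675/825]
  575 → locker 2 (new)  [load 575/825]
  150 → locker 1  [load 825/825]
  600 → locker 3 (new)  [load 600/825]
  275 → locker 4 (new)  [load 275/825]
  200 → locker 3  [load 800/825]
  600 → locker 5 (new)  [load 600/825]
  225 → locker 5  [load 825/825]
  150 → locker 2  [load 725/825]
  450 → locker 4  [load 725/825]
  575 → locker 6 (new)  [load 575/825]
6 storage lockers opened.

6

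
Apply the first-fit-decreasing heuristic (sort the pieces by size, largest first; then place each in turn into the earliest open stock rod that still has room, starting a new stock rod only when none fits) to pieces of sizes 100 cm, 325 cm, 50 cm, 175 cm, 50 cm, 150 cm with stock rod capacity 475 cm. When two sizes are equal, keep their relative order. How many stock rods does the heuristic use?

Sorted descending: 325, 175, 150, 100, 50, 50.
  325 → stock rod 1 (new)  [load 325/475]
  175 → stock rod 2 (new)  [load 175/475]
  150 → stock rod 1  [load 475/475]
  100 → stock rod 2  [load 275/475]
  50 → stock rod 2  [load 325/475]
  50 → stock rod 2  [load 375/475]
2 stock rods opened.

2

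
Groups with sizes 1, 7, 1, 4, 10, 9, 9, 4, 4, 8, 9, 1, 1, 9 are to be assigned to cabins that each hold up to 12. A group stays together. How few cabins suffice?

8

Total = 10 + 9 + 9 + 9 + 9 + 8 + 7 + 4 + 4 + 4 + 1 + 1 + 1 + 1 = 77.
Lower bound: ⌈77/12⌉ = 7 cabins.
A packing using 8 cabins:
  cabin 1: 10 + 1 + 1 = 12
  cabin 2: 9 + 1 + 1 = 11
  cabin 3: 9 = 9
  cabin 4: 9 = 9
  cabin 5: 9 = 9
  cabin 6: 8 + 4 = 12
  cabin 7: 7 + 4 = 11
  cabin 8: 4 = 4
No arrangement into 7 cabins stays within capacity, so 8 is optimal.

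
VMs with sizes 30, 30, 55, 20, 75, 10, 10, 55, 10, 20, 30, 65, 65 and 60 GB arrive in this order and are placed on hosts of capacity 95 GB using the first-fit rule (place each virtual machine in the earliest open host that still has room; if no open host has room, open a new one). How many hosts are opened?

  30 → host 1 (new)  [load 30/95]
  30 → host 1  [load 60/95]
  55 → host 2 (new)  [load 55/95]
  20 → host 1  [load 80/95]
  75 → host 3 (new)  [load 75/95]
  10 → host 1  [load 90/95]
  10 → host 2  [load 65/95]
  55 → host 4 (new)  [load 55/95]
  10 → host 2  [load 75/95]
  20 → host 2  [load 95/95]
  30 → host 4  [load 85/95]
  65 → host 5 (new)  [load 65/95]
  65 → host 6 (new)  [load 65/95]
  60 → host 7 (new)  [load 60/95]
7 hosts opened.

7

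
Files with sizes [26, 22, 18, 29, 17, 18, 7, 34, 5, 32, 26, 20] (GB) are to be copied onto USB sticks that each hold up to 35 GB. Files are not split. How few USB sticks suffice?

Total = 34 + 32 + 29 + 26 + 26 + 22 + 20 + 18 + 18 + 17 + 7 + 5 = 254 GB.
Lower bound: ⌈254/35⌉ = 8 USB sticks.
Also, 9 files each exceed 35/2 GB, and no two of those can share a USB stick, so at least 9 USB sticks are needed.
A packing using 9 USB sticks:
  USB stick 1: 34 = 34
  USB stick 2: 32 = 32
  USB stick 3: 29 + 5 = 34
  USB stick 4: 26 + 7 = 33
  USB stick 5: 26 = 26
  USB stick 6: 22 = 22
  USB stick 7: 20 = 20
  USB stick 8: 18 + 17 = 35
  USB stick 9: 18 = 18
This matches the lower bound, so 9 is optimal.

9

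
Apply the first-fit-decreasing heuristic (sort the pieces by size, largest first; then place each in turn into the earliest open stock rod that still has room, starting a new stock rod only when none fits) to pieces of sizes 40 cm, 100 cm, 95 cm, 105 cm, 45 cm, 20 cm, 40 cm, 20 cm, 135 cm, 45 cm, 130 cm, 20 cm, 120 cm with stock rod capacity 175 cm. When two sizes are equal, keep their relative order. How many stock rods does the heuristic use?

Sorted descending: 135, 130, 120, 105, 100, 95, 45, 45, 40, 40, 20, 20, 20.
  135 → stock rod 1 (new)  [load 135/175]
  130 → stock rod 2 (new)  [load 130/175]
  120 → stock rod 3 (new)  [load 120/175]
  105 → stock rod 4 (new)  [load 105/175]
  100 → stock rod 5 (new)  [load 100/175]
  95 → stock rod 6 (new)  [load 95/175]
  45 → stock rod 2  [load 175/175]
  45 → stock rod 3  [load 165/175]
  40 → stock rod 1  [load 175/175]
  40 → stock rod 4  [load 145/175]
  20 → stock rod 4  [load 165/175]
  20 → stock rod 5  [load 120/175]
  20 → stock rod 5  [load 140/175]
6 stock rods opened.

6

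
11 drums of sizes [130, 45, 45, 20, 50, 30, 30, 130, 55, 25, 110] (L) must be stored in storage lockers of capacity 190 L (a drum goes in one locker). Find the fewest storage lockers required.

Total = 130 + 130 + 110 + 55 + 50 + 45 + 45 + 30 + 30 + 25 + 20 = 670 L.
Lower bound: ⌈670/190⌉ = 4 storage lockers.
A packing using 4 storage lockers:
  locker 1: 130 + 55 = 185
  locker 2: 130 + 50 = 180
  locker 3: 110 + 45 + 30 = 185
  locker 4: 45 + 30 + 25 + 20 = 120
This matches the lower bound, so 4 is optimal.

4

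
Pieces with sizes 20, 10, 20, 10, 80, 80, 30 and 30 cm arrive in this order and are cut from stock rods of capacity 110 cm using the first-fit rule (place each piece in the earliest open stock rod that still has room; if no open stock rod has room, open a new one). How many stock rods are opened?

3

  20 → stock rod 1 (new)  [load 20/110]
  10 → stock rod 1  [load 30/110]
  20 → stock rod 1  [load 50/110]
  10 → stock rod 1  [load 60/110]
  80 → stock rod 2 (new)  [load 80/110]
  80 → stock rod 3 (new)  [load 80/110]
  30 → stock rod 1  [load 90/110]
  30 → stock rod 2  [load 110/110]
3 stock rods opened.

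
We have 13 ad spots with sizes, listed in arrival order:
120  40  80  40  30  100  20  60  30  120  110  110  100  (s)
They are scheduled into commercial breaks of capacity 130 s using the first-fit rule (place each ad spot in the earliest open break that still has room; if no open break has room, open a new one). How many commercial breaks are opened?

  120 → break 1 (new)  [load 120/130]
  40 → break 2 (new)  [load 40/130]
  80 → break 2  [load 120/130]
  40 → break 3 (new)  [load 40/130]
  30 → break 3  [load 70/130]
  100 → break 4 (new)  [load 100/130]
  20 → break 3  [load 90/130]
  60 → break 5 (new)  [load 60/130]
  30 → break 3  [load 120/130]
  120 → break 6 (new)  [load 120/130]
  110 → break 7 (new)  [load 110/130]
  110 → break 8 (new)  [load 110/130]
  100 → break 9 (new)  [load 100/130]
9 commercial breaks opened.

9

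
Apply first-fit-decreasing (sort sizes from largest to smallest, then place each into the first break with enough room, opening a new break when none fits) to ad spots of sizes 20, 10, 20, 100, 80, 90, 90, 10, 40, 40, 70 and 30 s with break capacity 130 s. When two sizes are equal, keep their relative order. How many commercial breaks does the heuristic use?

Sorted descending: 100, 90, 90, 80, 70, 40, 40, 30, 20, 20, 10, 10.
  100 → break 1 (new)  [load 100/130]
  90 → break 2 (new)  [load 90/130]
  90 → break 3 (new)  [load 90/130]
  80 → break 4 (new)  [load 80/130]
  70 → break 5 (new)  [load 70/130]
  40 → break 2  [load 130/130]
  40 → break 3  [load 130/130]
  30 → break 1  [load 130/130]
  20 → break 4  [load 100/130]
  20 → break 4  [load 120/130]
  10 → break 4  [load 130/130]
  10 → break 5  [load 80/130]
5 commercial breaks opened.

5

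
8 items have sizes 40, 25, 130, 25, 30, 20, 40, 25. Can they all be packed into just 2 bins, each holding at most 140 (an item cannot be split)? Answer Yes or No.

No

Total = 335; ⌈335/140⌉ = 3.
At least 3 bins are required, but only 2 are allowed.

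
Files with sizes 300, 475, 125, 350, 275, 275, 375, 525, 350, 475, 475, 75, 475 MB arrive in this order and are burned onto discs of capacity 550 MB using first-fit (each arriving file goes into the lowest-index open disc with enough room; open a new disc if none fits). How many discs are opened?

  300 → disc 1 (new)  [load 300/550]
  475 → disc 2 (new)  [load 475/550]
  125 → disc 1  [load 425/550]
  350 → disc 3 (new)  [load 350/550]
  275 → disc 4 (new)  [load 275/550]
  275 → disc 4  [load 550/550]
  375 → disc 5 (new)  [load 375/550]
  525 → disc 6 (new)  [load 525/550]
  350 → disc 7 (new)  [load 350/550]
  475 → disc 8 (new)  [load 475/550]
  475 → disc 9 (new)  [load 475/550]
  75 → disc 1  [load 500/550]
  475 → disc 10 (new)  [load 475/550]
10 discs opened.

10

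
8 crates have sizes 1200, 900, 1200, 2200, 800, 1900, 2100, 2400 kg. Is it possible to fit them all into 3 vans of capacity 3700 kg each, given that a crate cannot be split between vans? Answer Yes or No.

No

Total = 12700 kg; ⌈12700/3700⌉ = 4.
At least 4 vans are required, but only 3 are allowed.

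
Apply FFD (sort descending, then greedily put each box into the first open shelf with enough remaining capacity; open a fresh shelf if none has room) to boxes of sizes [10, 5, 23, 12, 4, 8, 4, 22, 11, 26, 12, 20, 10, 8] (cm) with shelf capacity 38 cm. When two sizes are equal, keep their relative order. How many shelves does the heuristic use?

5

Sorted descending: 26, 23, 22, 20, 12, 12, 11, 10, 10, 8, 8, 5, 4, 4.
  26 → shelf 1 (new)  [load 26/38]
  23 → shelf 2 (new)  [load 23/38]
  22 → shelf 3 (new)  [load 22/38]
  20 → shelf 4 (new)  [load 20/38]
  12 → shelf 1  [load 38/38]
  12 → shelf 2  [load 35/38]
  11 → shelf 3  [load 33/38]
  10 → shelf 4  [load 30/38]
  10 → shelf 5 (new)  [load 10/38]
  8 → shelf 4  [load 38/38]
  8 → shelf 5  [load 18/38]
  5 → shelf 3  [load 38/38]
  4 → shelf 5  [load 22/38]
  4 → shelf 5  [load 26/38]
5 shelves opened.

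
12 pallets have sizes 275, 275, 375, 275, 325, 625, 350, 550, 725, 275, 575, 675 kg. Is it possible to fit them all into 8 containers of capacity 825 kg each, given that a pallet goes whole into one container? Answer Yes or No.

A valid assignment using 8 containers:
  container 1: 725 = 725
  container 2: 675 = 675
  container 3: 625 = 625
  container 4: 575 = 575
  container 5: 550 + 275 = 825
  container 6: 375 + 350 = 725
  container 7: 325 + 275 = 600
  container 8: 275 + 275 = 550
Every load is within 825 kg, so 8 containers suffice.

Yes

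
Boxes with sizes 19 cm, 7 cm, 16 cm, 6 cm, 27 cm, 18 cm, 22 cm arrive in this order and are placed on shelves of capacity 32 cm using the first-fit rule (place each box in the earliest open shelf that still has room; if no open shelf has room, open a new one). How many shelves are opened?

  19 → shelf 1 (new)  [load 19/32]
  7 → shelf 1  [load 26/32]
  16 → shelf 2 (new)  [load 16/32]
  6 → shelf 1  [load 32/32]
  27 → shelf 3 (new)  [load 27/32]
  18 → shelf 4 (new)  [load 18/32]
  22 → shelf 5 (new)  [load 22/32]
5 shelves opened.

5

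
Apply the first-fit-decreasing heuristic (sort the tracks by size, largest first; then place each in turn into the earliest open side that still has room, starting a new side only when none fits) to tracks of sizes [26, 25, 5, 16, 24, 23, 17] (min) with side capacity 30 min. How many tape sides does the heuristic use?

6

Sorted descending: 26, 25, 24, 23, 17, 16, 5.
  26 → side 1 (new)  [load 26/30]
  25 → side 2 (new)  [load 25/30]
  24 → side 3 (new)  [load 24/30]
  23 → side 4 (new)  [load 23/30]
  17 → side 5 (new)  [load 17/30]
  16 → side 6 (new)  [load 16/30]
  5 → side 2  [load 30/30]
6 tape sides opened.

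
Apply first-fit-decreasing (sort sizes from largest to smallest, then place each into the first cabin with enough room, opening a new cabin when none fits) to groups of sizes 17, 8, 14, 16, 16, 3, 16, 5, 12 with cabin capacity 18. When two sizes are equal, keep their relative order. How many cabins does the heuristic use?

7

Sorted descending: 17, 16, 16, 16, 14, 12, 8, 5, 3.
  17 → cabin 1 (new)  [load 17/18]
  16 → cabin 2 (new)  [load 16/18]
  16 → cabin 3 (new)  [load 16/18]
  16 → cabin 4 (new)  [load 16/18]
  14 → cabin 5 (new)  [load 14/18]
  12 → cabin 6 (new)  [load 12/18]
  8 → cabin 7 (new)  [load 8/18]
  5 → cabin 6  [load 17/18]
  3 → cabin 5  [load 17/18]
7 cabins opened.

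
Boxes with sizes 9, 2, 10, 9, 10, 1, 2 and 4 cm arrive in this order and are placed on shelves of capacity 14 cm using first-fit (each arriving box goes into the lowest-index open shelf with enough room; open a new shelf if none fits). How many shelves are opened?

  9 → shelf 1 (new)  [load 9/14]
  2 → shelf 1  [load 11/14]
  10 → shelf 2 (new)  [load 10/14]
  9 → shelf 3 (new)  [load 9/14]
  10 → shelf 4 (new)  [load 10/14]
  1 → shelf 1  [load 12/14]
  2 → shelf 1  [load 14/14]
  4 → shelf 2  [load 14/14]
4 shelves opened.

4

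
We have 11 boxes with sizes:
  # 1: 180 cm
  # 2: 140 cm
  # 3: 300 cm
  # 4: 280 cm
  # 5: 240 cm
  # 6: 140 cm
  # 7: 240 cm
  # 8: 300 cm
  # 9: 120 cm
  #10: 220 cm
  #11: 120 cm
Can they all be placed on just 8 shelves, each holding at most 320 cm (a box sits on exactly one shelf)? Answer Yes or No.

No

Total = 2280 cm; ⌈2280/320⌉ = 8.
The bound of 8 does not rule out 8, but exhaustive search shows no assignment into 8 shelves of capacity 320 cm exists — the minimum is 9.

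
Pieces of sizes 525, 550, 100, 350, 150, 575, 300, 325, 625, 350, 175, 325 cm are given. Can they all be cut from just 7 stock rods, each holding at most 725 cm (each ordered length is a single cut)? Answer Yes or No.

A valid assignment using 7 stock rods:
  stock rod 1: 625 + 100 = 725
  stock rod 2: 575 + 150 = 725
  stock rod 3: 550 + 175 = 725
  stock rod 4: 525 = 525
  stock rod 5: 350 + 350 = 700
  stock rod 6: 325 + 325 = 650
  stock rod 7: 300 = 300
Every load is within 725 cm, so 7 stock rods suffice.

Yes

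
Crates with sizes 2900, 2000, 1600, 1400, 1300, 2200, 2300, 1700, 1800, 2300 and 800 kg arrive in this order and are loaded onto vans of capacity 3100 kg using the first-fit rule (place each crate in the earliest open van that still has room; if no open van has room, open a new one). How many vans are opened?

8

  2900 → van 1 (new)  [load 2900/3100]
  2000 → van 2 (new)  [load 2000/3100]
  1600 → van 3 (new)  [load 1600/3100]
  1400 → van 3  [load 3000/3100]
  1300 → van 4 (new)  [load 1300/3100]
  2200 → van 5 (new)  [load 2200/3100]
  2300 → van 6 (new)  [load 2300/3100]
  1700 → van 4  [load 3000/3100]
  1800 → van 7 (new)  [load 1800/3100]
  2300 → van 8 (new)  [load 2300/3100]
  800 → van 2  [load 2800/3100]
8 vans opened.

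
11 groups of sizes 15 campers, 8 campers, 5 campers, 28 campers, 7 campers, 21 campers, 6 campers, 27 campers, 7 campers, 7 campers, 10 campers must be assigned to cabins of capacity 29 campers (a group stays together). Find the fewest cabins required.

Total = 28 + 27 + 21 + 15 + 10 + 8 + 7 + 7 + 7 + 6 + 5 = 141 campers.
Lower bound: ⌈141/29⌉ = 5 cabins.
A packing using 5 cabins:
  cabin 1: 28 = 28
  cabin 2: 27 = 27
  cabin 3: 21 + 8 = 29
  cabin 4: 15 + 7 + 7 = 29
  cabin 5: 10 + 7 + 6 + 5 = 28
This matches the lower bound, so 5 is optimal.

5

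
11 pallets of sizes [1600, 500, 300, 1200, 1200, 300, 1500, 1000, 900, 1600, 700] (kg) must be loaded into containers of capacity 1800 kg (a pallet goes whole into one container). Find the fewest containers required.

Total = 1600 + 1600 + 1500 + 1200 + 1200 + 1000 + 900 + 700 + 500 + 300 + 300 = 10800 kg.
Lower bound: ⌈10800/1800⌉ = 6 containers.
A packing using 7 containers:
  container 1: 1600 = 1600
  container 2: 1600 = 1600
  container 3: 1500 + 300 = 1800
  container 4: 1200 + 500 = 1700
  container 5: 1200 + 300 = 1500
  container 6: 1000 + 700 = 1700
  container 7: 900 = 900
No arrangement into 6 containers stays within capacity, so 7 is optimal.

7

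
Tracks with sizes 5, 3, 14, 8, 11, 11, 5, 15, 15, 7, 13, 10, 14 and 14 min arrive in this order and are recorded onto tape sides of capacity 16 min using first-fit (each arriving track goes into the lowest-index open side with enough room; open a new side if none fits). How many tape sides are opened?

  5 → side 1 (new)  [load 5/16]
  3 → side 1  [load 8/16]
  14 → side 2 (new)  [load 14/16]
  8 → side 1  [load 16/16]
  11 → side 3 (new)  [load 11/16]
  11 → side 4 (new)  [load 11/16]
  5 → side 3  [load 16/16]
  15 → side 5 (new)  [load 15/16]
  15 → side 6 (new)  [load 15/16]
  7 → side 7 (new)  [load 7/16]
  13 → side 8 (new)  [load 13/16]
  10 → side 9 (new)  [load 10/16]
  14 → side 10 (new)  [load 14/16]
  14 → side 11 (new)  [load 14/16]
11 tape sides opened.

11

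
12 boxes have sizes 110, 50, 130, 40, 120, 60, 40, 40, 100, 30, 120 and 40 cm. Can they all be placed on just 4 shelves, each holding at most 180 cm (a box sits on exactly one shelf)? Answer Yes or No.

No

Total = 880 cm; ⌈880/180⌉ = 5.
At least 5 shelves are required, but only 4 are allowed.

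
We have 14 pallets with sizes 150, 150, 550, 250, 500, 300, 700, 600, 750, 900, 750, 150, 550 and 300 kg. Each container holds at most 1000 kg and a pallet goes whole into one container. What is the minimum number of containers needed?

8

Total = 900 + 750 + 750 + 700 + 600 + 550 + 550 + 500 + 300 + 300 + 250 + 150 + 150 + 150 = 6600 kg.
Lower bound: ⌈6600/1000⌉ = 7 containers.
A packing using 8 containers:
  container 1: 900 = 900
  container 2: 750 + 250 = 1000
  container 3: 750 + 150 = 900
  container 4: 700 + 300 = 1000
  container 5: 600 + 300 = 900
  container 6: 550 + 150 + 150 = 850
  container 7: 550 = 550
  container 8: 500 = 500
No arrangement into 7 containers stays within capacity, so 8 is optimal.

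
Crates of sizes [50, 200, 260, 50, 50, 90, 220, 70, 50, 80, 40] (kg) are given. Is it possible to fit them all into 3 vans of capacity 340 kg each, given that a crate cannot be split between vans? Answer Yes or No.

Total = 1160 kg; ⌈1160/340⌉ = 4.
At least 4 vans are required, but only 3 are allowed.

No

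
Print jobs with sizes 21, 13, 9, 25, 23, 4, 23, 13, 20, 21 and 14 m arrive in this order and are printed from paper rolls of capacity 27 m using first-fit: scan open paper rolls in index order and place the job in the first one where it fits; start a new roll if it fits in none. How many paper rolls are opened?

  21 → roll 1 (new)  [load 21/27]
  13 → roll 2 (new)  [load 13/27]
  9 → roll 2  [load 22/27]
  25 → roll 3 (new)  [load 25/27]
  23 → roll 4 (new)  [load 23/27]
  4 → roll 1  [load 25/27]
  23 → roll 5 (new)  [load 23/27]
  13 → roll 6 (new)  [load 13/27]
  20 → roll 7 (new)  [load 20/27]
  21 → roll 8 (new)  [load 21/27]
  14 → roll 6  [load 27/27]
8 paper rolls opened.

8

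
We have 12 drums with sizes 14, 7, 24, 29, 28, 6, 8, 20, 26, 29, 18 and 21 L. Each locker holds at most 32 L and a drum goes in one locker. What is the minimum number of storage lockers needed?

Total = 29 + 29 + 28 + 26 + 24 + 21 + 20 + 18 + 14 + 8 + 7 + 6 = 230 L.
Lower bound: ⌈230/32⌉ = 8 storage lockers.
A packing using 8 storage lockers:
  locker 1: 29 = 29
  locker 2: 29 = 29
  locker 3: 28 = 28
  locker 4: 26 + 6 = 32
  locker 5: 24 + 8 = 32
  locker 6: 21 + 7 = 28
  locker 7: 20 = 20
  locker 8: 18 + 14 = 32
This matches the lower bound, so 8 is optimal.

8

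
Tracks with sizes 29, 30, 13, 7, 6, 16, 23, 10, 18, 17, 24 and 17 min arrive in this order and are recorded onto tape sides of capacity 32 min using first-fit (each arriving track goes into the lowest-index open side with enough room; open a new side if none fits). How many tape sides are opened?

  29 → side 1 (new)  [load 29/32]
  30 → side 2 (new)  [load 30/32]
  13 → side 3 (new)  [load 13/32]
  7 → side 3  [load 20/32]
  6 → side 3  [load 26/32]
  16 → side 4 (new)  [load 16/32]
  23 → side 5 (new)  [load 23/32]
  10 → side 4  [load 26/32]
  18 → side 6 (new)  [load 18/32]
  17 → side 7 (new)  [load 17/32]
  24 → side 8 (new)  [load 24/32]
  17 → side 9 (new)  [load 17/32]
9 tape sides opened.

9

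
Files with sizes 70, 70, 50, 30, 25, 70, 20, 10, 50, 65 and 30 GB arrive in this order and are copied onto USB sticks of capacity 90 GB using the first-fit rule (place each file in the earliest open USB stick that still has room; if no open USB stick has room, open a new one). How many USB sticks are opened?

  70 → USB stick 1 (new)  [load 70/90]
  70 → USB stick 2 (new)  [load 70/90]
  50 → USB stick 3 (new)  [load 50/90]
  30 → USB stick 3  [load 80/90]
  25 → USB stick 4 (new)  [load 25/90]
  70 → USB stick 5 (new)  [load 70/90]
  20 → USB stick 1  [load 90/90]
  10 → USB stick 2  [load 80/90]
  50 → USB stick 4  [load 75/90]
  65 → USB stick 6 (new)  [load 65/90]
  30 → USB stick 7 (new)  [load 30/90]
7 USB sticks opened.

7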